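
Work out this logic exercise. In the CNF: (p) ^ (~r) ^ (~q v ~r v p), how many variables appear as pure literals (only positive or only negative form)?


Check each variable for pure literal status:
p: pure positive
q: pure negative
r: pure negative
Pure literal count = 3

3


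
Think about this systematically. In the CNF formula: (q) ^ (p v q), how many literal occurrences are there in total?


Counting literals in each clause:
Clause 1: 1 literal(s)
Clause 2: 2 literal(s)
Total = 3

3


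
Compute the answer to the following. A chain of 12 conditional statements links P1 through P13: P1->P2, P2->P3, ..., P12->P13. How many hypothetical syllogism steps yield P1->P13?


With 12 implications in a chain connecting 13 propositions:
P1->P2, P2->P3, ..., P12->P13
Steps needed = (number of implications) - 1 = 12 - 1 = 11

11


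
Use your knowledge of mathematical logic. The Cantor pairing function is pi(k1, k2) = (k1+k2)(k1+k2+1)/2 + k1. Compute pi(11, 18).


k1 + k2 = 29
(k1+k2)(k1+k2+1)/2 = 29 * 30 / 2 = 435
pi = 435 + 11 = 446

446


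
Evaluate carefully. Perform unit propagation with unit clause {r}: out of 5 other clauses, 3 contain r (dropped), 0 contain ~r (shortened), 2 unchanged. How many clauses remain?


Satisfied (removed): 3
Shortened (remain): 0
Unchanged (remain): 2
Remaining = 0 + 2 = 2

2


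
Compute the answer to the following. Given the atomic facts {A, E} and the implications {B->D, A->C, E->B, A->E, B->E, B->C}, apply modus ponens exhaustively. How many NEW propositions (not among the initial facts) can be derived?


Initial facts: {A, E}
Apply modus ponens to closure:
  A and A->C  =>  C
  E and E->B  =>  B
  B and B->D  =>  D
Final known: {A, B, C, D, E}
New propositions: {B, C, D}
Count = 3

3


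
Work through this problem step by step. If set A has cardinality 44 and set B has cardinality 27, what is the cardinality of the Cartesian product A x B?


The Cartesian product A x B contains all ordered pairs (a, b).
|A x B| = |A| * |B| = 44 * 27 = 1188

1188


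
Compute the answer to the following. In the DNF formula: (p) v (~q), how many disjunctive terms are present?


A DNF formula is a disjunction of terms (conjunctions).
Terms are separated by v.
Counting the disjuncts: 2 terms.

2


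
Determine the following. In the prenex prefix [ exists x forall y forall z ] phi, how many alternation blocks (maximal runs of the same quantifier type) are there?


Quantifier-type sequence: E A A  (A=forall, E=exists)
Group into maximal same-type runs:
  Ex1 | Ax2
Number of blocks = 2

2


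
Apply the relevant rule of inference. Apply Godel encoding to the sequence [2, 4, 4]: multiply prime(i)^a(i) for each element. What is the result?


Encode each element as an exponent of the corresponding prime:
  2^2 = 4
  3^4 = 81
  5^4 = 625
Product = 4 * 81 * 625 = 202500

202500


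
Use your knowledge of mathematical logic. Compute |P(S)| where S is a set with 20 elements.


The power set of a set with n elements has 2^n elements.
|P(S)| = 2^20 = 1048576

1048576


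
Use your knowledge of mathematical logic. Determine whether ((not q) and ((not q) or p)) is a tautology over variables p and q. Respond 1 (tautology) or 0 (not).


Check all 4 assignments:
p=0, q=0: 1
p=0, q=1: 0
p=1, q=0: 1
p=1, q=1: 0
Satisfying count = 2/4.
Tautology iff count = 4: no.

0


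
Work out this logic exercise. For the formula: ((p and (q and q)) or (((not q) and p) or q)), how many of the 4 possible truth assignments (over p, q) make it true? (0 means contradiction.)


Check all 4 assignments:
p=0, q=0: 0
p=0, q=1: 1
p=1, q=0: 1
p=1, q=1: 1
Count of True = 3

3


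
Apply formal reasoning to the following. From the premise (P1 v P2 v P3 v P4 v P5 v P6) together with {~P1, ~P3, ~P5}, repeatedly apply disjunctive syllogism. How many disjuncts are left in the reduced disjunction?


Original disjuncts (6): P1, P2, P3, P4, P5, P6
Negated (eliminate): ~P1, ~P3, ~P5
Remaining disjuncts: P2, P4, P6
Count = 6 - 3 = 3

3


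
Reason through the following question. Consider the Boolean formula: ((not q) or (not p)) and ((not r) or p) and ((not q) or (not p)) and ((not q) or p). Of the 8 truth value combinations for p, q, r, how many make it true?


Evaluate all 8 assignments for p, q, r:
p=0, q=0, r=0: 1
p=0, q=0, r=1: 0
p=0, q=1, r=0: 0
p=0, q=1, r=1: 0
p=1, q=0, r=0: 1
p=1, q=0, r=1: 1
p=1, q=1, r=0: 0
p=1, q=1, r=1: 0
Satisfying count = 3

3


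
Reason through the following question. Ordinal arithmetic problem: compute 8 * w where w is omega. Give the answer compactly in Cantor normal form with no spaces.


Compute 8 * w.
Ordinal * is associative and left-distributive over +, but NOT commutative; for finite n>1, n*w = w but w*n stays w*n.
For finite n>0, n * w = sup{n*k : k<w} = w. So 8 * w = w.
Result = w

w


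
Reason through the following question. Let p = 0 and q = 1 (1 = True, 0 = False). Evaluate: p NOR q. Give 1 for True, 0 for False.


p = 0, q = 1
Operation: p NOR q
Evaluate: 0 NOR 1 = 0

0


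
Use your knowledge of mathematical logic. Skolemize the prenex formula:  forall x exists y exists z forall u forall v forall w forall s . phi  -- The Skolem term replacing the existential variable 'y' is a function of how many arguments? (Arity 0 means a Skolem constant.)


Quantifier prefix: forall x exists y exists z forall u forall v forall w forall s
'y' is existentially quantified at position 2.
Universal variables preceding it: x
Skolem function arity = 1

1


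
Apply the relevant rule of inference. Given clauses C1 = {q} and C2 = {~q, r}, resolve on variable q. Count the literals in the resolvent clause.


Remove q from C1 and ~q from C2.
C1 remainder: {}
C2 remainder: {r}
Union (resolvent): {r}
Resolvent has 1 literal(s).

1


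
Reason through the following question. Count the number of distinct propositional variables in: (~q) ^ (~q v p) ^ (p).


Identify each variable that appears in the formula.
Variables found: p, q
Count = 2

2


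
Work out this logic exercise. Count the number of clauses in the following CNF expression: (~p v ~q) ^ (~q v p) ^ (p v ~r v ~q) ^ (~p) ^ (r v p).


A CNF formula is a conjunction of clauses.
Clauses are separated by ^.
Counting the conjuncts: 5 clauses.

5


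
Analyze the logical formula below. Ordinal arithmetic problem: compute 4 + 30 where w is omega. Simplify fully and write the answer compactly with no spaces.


Compute 4 + 30.
Ordinal + is associative but NOT commutative; for finite n>0, n + w = w but w + n stays w+n.
Both operands finite; ordinal + agrees with natural +: 4 + 30 = 34.
Result = 34

34


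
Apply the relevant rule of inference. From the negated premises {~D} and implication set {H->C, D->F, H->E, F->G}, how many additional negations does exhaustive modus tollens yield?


Initial negated facts: {~D}
Apply modus tollens to closure:
  (no implication fires)
Final negated: {~D}
New negations: {(none)}
Count = 0

0


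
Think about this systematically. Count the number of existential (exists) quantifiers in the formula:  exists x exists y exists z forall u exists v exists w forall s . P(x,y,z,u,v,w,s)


Quantifier prefix: exists x exists y exists z forall u exists v exists w forall s
Mark each quantifier type:
  E E E U E E U
Universal count = 2, Existential count = 5
Asked for existential (exists) quantifiers: 5

5


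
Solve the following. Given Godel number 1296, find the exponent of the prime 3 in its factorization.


Factorize 1296 by dividing by 3 repeatedly.
Division steps: 3 divides 1296 exactly 4 time(s).
Exponent of 3 = 4

4


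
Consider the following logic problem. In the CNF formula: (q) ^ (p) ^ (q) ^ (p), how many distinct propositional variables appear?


Identify each variable that appears in the formula.
Variables found: p, q
Count = 2

2


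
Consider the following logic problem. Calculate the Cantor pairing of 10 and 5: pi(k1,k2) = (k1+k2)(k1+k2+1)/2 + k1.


k1 + k2 = 15
(k1+k2)(k1+k2+1)/2 = 15 * 16 / 2 = 120
pi = 120 + 10 = 130

130


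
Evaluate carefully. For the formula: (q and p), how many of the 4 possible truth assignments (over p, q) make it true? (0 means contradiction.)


Check all 4 assignments:
p=0, q=0: 0
p=0, q=1: 0
p=1, q=0: 0
p=1, q=1: 1
Count of True = 1

1


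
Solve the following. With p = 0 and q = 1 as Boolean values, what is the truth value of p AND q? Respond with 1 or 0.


p = 0, q = 1
Operation: p AND q
Evaluate: 0 AND 1 = 0

0


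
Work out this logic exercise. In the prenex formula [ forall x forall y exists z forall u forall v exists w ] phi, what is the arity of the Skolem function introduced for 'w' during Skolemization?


Quantifier prefix: forall x forall y exists z forall u forall v exists w
'w' is existentially quantified at position 6.
Universal variables preceding it: x, y, u, v
Skolem function arity = 4

4


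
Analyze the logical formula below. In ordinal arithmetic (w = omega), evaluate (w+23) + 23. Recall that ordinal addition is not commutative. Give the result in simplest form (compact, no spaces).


Compute (w+23) + 23.
Ordinal + is associative but NOT commutative; for finite n>0, n + w = w but w + n stays w+n.
By associativity: (w+23) + 23 = w + (23+23) = w+46.
Result = w+46

w+46


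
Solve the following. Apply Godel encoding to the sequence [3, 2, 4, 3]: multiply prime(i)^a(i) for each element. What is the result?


Encode each element as an exponent of the corresponding prime:
  2^3 = 8
  3^2 = 9
  5^4 = 625
  7^3 = 343
Product = 8 * 9 * 625 * 343 = 15435000

15435000


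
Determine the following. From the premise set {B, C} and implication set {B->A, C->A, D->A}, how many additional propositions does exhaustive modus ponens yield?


Initial facts: {B, C}
Apply modus ponens to closure:
  B and B->A  =>  A
Final known: {A, B, C}
New propositions: {A}
Count = 1

1


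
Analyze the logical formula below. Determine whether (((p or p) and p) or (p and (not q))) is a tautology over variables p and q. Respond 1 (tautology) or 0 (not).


Check all 4 assignments:
p=0, q=0: 0
p=0, q=1: 0
p=1, q=0: 1
p=1, q=1: 1
Satisfying count = 2/4.
Tautology iff count = 4: no.

0


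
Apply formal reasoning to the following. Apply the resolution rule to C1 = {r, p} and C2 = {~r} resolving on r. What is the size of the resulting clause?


Remove r from C1 and ~r from C2.
C1 remainder: {p}
C2 remainder: {}
Union (resolvent): {p}
Resolvent has 1 literal(s).

1


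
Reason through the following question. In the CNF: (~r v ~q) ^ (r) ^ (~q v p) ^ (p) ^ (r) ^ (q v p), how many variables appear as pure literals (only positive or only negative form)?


Check each variable for pure literal status:
p: pure positive
q: mixed (not pure)
r: mixed (not pure)
Pure literal count = 1

1


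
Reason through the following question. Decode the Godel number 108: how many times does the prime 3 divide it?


Factorize 108 by dividing by 3 repeatedly.
Division steps: 3 divides 108 exactly 3 time(s).
Exponent of 3 = 3

3


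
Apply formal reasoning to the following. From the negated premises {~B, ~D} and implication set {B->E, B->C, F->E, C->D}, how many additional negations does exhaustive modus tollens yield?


Initial negated facts: {~B, ~D}
Apply modus tollens to closure:
  ~D and C->D  =>  ~C
Final negated: {~B, ~C, ~D}
New negations: {~C}
Count = 1

1


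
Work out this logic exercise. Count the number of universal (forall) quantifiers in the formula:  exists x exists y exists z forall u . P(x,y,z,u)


Quantifier prefix: exists x exists y exists z forall u
Mark each quantifier type:
  E E E U
Universal count = 1, Existential count = 3
Asked for universal (forall) quantifiers: 1

1


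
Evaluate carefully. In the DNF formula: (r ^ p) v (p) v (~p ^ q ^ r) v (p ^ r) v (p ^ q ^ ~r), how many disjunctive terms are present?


A DNF formula is a disjunction of terms (conjunctions).
Terms are separated by v.
Counting the disjuncts: 5 terms.

5


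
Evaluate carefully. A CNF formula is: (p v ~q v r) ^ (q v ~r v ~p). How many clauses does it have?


A CNF formula is a conjunction of clauses.
Clauses are separated by ^.
Counting the conjuncts: 2 clauses.

2


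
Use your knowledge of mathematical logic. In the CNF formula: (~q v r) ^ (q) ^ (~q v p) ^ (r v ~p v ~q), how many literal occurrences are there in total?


Counting literals in each clause:
Clause 1: 2 literal(s)
Clause 2: 1 literal(s)
Clause 3: 2 literal(s)
Clause 4: 3 literal(s)
Total = 8

8


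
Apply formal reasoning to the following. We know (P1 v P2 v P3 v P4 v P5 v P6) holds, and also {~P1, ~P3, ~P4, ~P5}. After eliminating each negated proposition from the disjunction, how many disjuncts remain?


Original disjuncts (6): P1, P2, P3, P4, P5, P6
Negated (eliminate): ~P1, ~P3, ~P4, ~P5
Remaining disjuncts: P2, P6
Count = 6 - 4 = 2

2


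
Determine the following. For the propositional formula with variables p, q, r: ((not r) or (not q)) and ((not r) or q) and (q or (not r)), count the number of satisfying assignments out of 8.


Evaluate all 8 assignments for p, q, r:
p=0, q=0, r=0: 1
p=0, q=0, r=1: 0
p=0, q=1, r=0: 1
p=0, q=1, r=1: 0
p=1, q=0, r=0: 1
p=1, q=0, r=1: 0
p=1, q=1, r=0: 1
p=1, q=1, r=1: 0
Satisfying count = 4

4


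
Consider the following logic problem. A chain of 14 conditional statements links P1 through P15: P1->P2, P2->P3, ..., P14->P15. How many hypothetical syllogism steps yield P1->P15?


With 14 implications in a chain connecting 15 propositions:
P1->P2, P2->P3, ..., P14->P15
Steps needed = (number of implications) - 1 = 14 - 1 = 13

13


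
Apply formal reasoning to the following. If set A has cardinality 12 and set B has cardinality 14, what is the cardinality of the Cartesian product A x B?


The Cartesian product A x B contains all ordered pairs (a, b).
|A x B| = |A| * |B| = 12 * 14 = 168

168


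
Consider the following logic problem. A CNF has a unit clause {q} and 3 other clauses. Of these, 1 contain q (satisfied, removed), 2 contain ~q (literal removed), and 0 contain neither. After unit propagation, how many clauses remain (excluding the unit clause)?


Satisfied (removed): 1
Shortened (remain): 2
Unchanged (remain): 0
Remaining = 2 + 0 = 2

2


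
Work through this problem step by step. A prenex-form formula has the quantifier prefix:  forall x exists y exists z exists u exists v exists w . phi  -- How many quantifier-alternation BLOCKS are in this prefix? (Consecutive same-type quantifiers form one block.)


Quantifier-type sequence: A E E E E E  (A=forall, E=exists)
Group into maximal same-type runs:
  Ax1 | Ex5
Number of blocks = 2

2


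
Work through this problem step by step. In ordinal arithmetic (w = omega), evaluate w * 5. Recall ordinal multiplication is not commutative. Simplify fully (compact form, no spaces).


Compute w * 5.
Ordinal * is associative and left-distributive over +, but NOT commutative; for finite n>1, n*w = w but w*n stays w*n.
w * 5 means 5 copies of w concatenated: w*5.
Result = w*5

w*5


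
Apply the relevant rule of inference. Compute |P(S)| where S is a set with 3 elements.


The power set of a set with n elements has 2^n elements.
|P(S)| = 2^3 = 8

8


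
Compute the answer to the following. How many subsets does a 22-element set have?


The power set of a set with n elements has 2^n elements.
|P(S)| = 2^22 = 4194304

4194304


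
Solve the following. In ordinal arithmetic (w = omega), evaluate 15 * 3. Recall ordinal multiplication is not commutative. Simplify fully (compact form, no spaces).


Compute 15 * 3.
Ordinal * is associative and left-distributive over +, but NOT commutative; for finite n>1, n*w = w but w*n stays w*n.
Both finite; ordinal * agrees with natural *: 15 * 3 = 45.
Result = 45

45


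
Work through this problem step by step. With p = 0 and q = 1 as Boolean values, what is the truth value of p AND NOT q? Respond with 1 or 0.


p = 0, q = 1
Operation: p AND NOT q
Evaluate: 0 AND NOT 1 = 0

0


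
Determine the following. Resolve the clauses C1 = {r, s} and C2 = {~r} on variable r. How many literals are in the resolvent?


Remove r from C1 and ~r from C2.
C1 remainder: {s}
C2 remainder: {}
Union (resolvent): {s}
Resolvent has 1 literal(s).

1


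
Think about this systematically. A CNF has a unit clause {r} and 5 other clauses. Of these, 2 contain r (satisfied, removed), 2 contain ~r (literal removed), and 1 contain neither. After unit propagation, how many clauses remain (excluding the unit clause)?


Satisfied (removed): 2
Shortened (remain): 2
Unchanged (remain): 1
Remaining = 2 + 1 = 3

3


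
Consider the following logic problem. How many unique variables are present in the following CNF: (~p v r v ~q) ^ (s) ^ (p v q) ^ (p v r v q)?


Identify each variable that appears in the formula.
Variables found: p, q, r, s
Count = 4

4


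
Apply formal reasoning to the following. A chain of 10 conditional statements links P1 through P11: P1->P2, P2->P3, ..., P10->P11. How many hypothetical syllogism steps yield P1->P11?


With 10 implications in a chain connecting 11 propositions:
P1->P2, P2->P3, ..., P10->P11
Steps needed = (number of implications) - 1 = 10 - 1 = 9

9


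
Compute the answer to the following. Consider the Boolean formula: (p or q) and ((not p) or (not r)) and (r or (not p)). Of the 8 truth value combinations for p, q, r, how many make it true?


Evaluate all 8 assignments for p, q, r:
p=0, q=0, r=0: 0
p=0, q=0, r=1: 0
p=0, q=1, r=0: 1
p=0, q=1, r=1: 1
p=1, q=0, r=0: 0
p=1, q=0, r=1: 0
p=1, q=1, r=0: 0
p=1, q=1, r=1: 0
Satisfying count = 2

2


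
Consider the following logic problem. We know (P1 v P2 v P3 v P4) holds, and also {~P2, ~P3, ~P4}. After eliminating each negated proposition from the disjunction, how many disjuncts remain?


Original disjuncts (4): P1, P2, P3, P4
Negated (eliminate): ~P2, ~P3, ~P4
Remaining disjuncts: P1
Count = 4 - 3 = 1

1


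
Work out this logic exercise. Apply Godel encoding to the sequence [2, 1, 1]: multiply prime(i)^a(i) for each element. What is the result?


Encode each element as an exponent of the corresponding prime:
  2^2 = 4
  3^1 = 3
  5^1 = 5
Product = 4 * 3 * 5 = 60

60


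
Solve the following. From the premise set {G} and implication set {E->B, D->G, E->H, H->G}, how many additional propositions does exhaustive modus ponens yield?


Initial facts: {G}
Apply modus ponens to closure:
  (no implication fires)
Final known: {G}
New propositions: {(none)}
Count = 0

0


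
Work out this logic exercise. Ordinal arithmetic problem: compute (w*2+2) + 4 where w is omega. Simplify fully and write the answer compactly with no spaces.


Compute (w*2+2) + 4.
Ordinal + is associative but NOT commutative; for finite n>0, n + w = w but w + n stays w+n.
By associativity: (w*2+2) + 4 = w*2 + (2+4) = w*2+6.
Result = w*2+6

w*2+6


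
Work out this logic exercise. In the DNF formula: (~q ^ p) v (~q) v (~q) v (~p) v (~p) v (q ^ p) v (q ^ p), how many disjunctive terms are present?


A DNF formula is a disjunction of terms (conjunctions).
Terms are separated by v.
Counting the disjuncts: 7 terms.

7


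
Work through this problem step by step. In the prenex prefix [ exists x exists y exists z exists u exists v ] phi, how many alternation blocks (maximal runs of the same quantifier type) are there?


Quantifier-type sequence: E E E E E  (A=forall, E=exists)
Group into maximal same-type runs:
  Ex5
Number of blocks = 1

1


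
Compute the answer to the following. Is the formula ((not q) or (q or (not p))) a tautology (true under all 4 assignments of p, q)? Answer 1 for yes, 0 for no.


Check all 4 assignments:
p=0, q=0: 1
p=0, q=1: 1
p=1, q=0: 1
p=1, q=1: 1
Satisfying count = 4/4.
Tautology iff count = 4: yes.

1


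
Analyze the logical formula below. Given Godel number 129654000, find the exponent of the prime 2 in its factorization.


Factorize 129654000 by dividing by 2 repeatedly.
Division steps: 2 divides 129654000 exactly 4 time(s).
Exponent of 2 = 4

4


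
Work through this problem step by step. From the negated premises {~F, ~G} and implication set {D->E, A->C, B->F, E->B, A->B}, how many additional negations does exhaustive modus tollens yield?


Initial negated facts: {~F, ~G}
Apply modus tollens to closure:
  ~F and B->F  =>  ~B
  ~B and E->B  =>  ~E
  ~B and A->B  =>  ~A
  ~E and D->E  =>  ~D
Final negated: {~A, ~B, ~D, ~E, ~F, ~G}
New negations: {~A, ~B, ~D, ~E}
Count = 4

4


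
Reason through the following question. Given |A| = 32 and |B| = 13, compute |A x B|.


The Cartesian product A x B contains all ordered pairs (a, b).
|A x B| = |A| * |B| = 32 * 13 = 416

416


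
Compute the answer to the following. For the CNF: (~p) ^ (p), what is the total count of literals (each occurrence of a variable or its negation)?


Counting literals in each clause:
Clause 1: 1 literal(s)
Clause 2: 1 literal(s)
Total = 2

2


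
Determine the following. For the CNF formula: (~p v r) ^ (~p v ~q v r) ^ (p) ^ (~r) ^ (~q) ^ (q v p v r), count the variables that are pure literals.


Check each variable for pure literal status:
p: mixed (not pure)
q: mixed (not pure)
r: mixed (not pure)
Pure literal count = 0

0


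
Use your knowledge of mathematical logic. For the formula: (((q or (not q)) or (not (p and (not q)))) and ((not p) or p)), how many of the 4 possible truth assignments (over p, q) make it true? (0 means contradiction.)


Check all 4 assignments:
p=0, q=0: 1
p=0, q=1: 1
p=1, q=0: 1
p=1, q=1: 1
Count of True = 4

4


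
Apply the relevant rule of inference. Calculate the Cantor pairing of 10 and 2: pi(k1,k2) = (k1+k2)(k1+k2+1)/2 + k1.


k1 + k2 = 12
(k1+k2)(k1+k2+1)/2 = 12 * 13 / 2 = 78
pi = 78 + 10 = 88

88


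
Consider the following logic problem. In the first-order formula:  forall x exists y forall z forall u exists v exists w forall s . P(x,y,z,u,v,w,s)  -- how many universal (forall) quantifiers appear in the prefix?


Quantifier prefix: forall x exists y forall z forall u exists v exists w forall s
Mark each quantifier type:
  U E U U E E U
Universal count = 4, Existential count = 3
Asked for universal (forall) quantifiers: 4

4


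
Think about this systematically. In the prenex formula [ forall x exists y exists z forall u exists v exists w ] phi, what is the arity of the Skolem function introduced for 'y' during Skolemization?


Quantifier prefix: forall x exists y exists z forall u exists v exists w
'y' is existentially quantified at position 2.
Universal variables preceding it: x
Skolem function arity = 1

1


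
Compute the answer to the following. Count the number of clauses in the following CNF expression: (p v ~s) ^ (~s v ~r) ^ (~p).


A CNF formula is a conjunction of clauses.
Clauses are separated by ^.
Counting the conjuncts: 3 clauses.

3


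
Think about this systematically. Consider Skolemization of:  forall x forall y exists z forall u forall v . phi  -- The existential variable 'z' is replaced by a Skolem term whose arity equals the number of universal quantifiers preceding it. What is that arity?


Quantifier prefix: forall x forall y exists z forall u forall v
'z' is existentially quantified at position 3.
Universal variables preceding it: x, y
Skolem function arity = 2

2


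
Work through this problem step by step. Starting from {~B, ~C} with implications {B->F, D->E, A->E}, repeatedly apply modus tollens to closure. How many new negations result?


Initial negated facts: {~B, ~C}
Apply modus tollens to closure:
  (no implication fires)
Final negated: {~B, ~C}
New negations: {(none)}
Count = 0

0


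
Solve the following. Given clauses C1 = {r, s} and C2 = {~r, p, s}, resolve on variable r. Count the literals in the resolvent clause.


Remove r from C1 and ~r from C2.
C1 remainder: {s}
C2 remainder: {p, s}
Union (resolvent): {p, s}
Resolvent has 2 literal(s).

2


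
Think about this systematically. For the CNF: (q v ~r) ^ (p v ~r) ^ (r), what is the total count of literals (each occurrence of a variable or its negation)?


Counting literals in each clause:
Clause 1: 2 literal(s)
Clause 2: 2 literal(s)
Clause 3: 1 literal(s)
Total = 5

5


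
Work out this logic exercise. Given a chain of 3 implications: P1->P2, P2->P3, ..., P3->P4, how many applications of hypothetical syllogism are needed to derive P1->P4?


With 3 implications in a chain connecting 4 propositions:
P1->P2, P2->P3, ..., P3->P4
Steps needed = (number of implications) - 1 = 3 - 1 = 2

2


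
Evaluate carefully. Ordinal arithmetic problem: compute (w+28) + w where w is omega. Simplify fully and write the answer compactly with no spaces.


Compute (w+28) + w.
Ordinal + is associative but NOT commutative; for finite n>0, n + w = w but w + n stays w+n.
(w+28) + w = w + (28+w) = w + w = w*2 (the finite tail 28 is absorbed by the right w).
Result = w*2

w*2


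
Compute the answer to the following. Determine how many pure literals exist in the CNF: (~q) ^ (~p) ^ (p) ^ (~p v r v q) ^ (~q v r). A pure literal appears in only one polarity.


Check each variable for pure literal status:
p: mixed (not pure)
q: mixed (not pure)
r: pure positive
Pure literal count = 1

1


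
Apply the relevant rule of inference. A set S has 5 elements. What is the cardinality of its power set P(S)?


The power set of a set with n elements has 2^n elements.
|P(S)| = 2^5 = 32

32


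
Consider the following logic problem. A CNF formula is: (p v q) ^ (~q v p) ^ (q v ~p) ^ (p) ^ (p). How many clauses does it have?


A CNF formula is a conjunction of clauses.
Clauses are separated by ^.
Counting the conjuncts: 5 clauses.

5


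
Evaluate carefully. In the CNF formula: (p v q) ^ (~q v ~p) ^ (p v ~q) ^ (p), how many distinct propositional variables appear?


Identify each variable that appears in the formula.
Variables found: p, q
Count = 2

2


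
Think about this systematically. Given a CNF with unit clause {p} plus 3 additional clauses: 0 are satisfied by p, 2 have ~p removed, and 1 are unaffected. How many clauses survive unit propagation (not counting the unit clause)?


Satisfied (removed): 0
Shortened (remain): 2
Unchanged (remain): 1
Remaining = 2 + 1 = 3

3


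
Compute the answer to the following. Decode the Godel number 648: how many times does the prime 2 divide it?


Factorize 648 by dividing by 2 repeatedly.
Division steps: 2 divides 648 exactly 3 time(s).
Exponent of 2 = 3

3


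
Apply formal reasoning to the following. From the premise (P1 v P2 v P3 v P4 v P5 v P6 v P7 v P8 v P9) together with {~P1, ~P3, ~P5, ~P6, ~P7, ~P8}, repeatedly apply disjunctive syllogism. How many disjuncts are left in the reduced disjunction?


Original disjuncts (9): P1, P2, P3, P4, P5, P6, P7, P8, P9
Negated (eliminate): ~P1, ~P3, ~P5, ~P6, ~P7, ~P8
Remaining disjuncts: P2, P4, P9
Count = 9 - 6 = 3

3


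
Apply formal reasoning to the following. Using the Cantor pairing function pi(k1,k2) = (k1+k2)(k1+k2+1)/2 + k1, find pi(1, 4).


k1 + k2 = 5
(k1+k2)(k1+k2+1)/2 = 5 * 6 / 2 = 15
pi = 15 + 1 = 16

16


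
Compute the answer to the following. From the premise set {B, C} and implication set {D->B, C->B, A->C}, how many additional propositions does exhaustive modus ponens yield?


Initial facts: {B, C}
Apply modus ponens to closure:
  (no implication fires)
Final known: {B, C}
New propositions: {(none)}
Count = 0

0


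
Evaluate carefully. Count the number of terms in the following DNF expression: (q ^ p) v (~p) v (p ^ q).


A DNF formula is a disjunction of terms (conjunctions).
Terms are separated by v.
Counting the disjuncts: 3 terms.

3


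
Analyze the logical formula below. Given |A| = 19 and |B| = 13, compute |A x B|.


The Cartesian product A x B contains all ordered pairs (a, b).
|A x B| = |A| * |B| = 19 * 13 = 247

247


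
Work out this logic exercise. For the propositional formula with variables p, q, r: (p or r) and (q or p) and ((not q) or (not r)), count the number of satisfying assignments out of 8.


Evaluate all 8 assignments for p, q, r:
p=0, q=0, r=0: 0
p=0, q=0, r=1: 0
p=0, q=1, r=0: 0
p=0, q=1, r=1: 0
p=1, q=0, r=0: 1
p=1, q=0, r=1: 1
p=1, q=1, r=0: 1
p=1, q=1, r=1: 0
Satisfying count = 3

3


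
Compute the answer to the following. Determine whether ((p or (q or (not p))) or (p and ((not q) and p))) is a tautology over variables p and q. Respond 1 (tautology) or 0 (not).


Check all 4 assignments:
p=0, q=0: 1
p=0, q=1: 1
p=1, q=0: 1
p=1, q=1: 1
Satisfying count = 4/4.
Tautology iff count = 4: yes.

1


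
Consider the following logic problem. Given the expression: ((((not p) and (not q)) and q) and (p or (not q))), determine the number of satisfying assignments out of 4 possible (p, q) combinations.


Check all 4 assignments:
p=0, q=0: 0
p=0, q=1: 0
p=1, q=0: 0
p=1, q=1: 0
Count of True = 0

0


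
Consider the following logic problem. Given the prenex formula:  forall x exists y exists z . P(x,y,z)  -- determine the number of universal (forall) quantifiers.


Quantifier prefix: forall x exists y exists z
Mark each quantifier type:
  U E E
Universal count = 1, Existential count = 2
Asked for universal (forall) quantifiers: 1

1


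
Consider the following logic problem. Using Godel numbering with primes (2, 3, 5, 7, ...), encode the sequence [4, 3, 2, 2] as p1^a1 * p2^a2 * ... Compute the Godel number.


Encode each element as an exponent of the corresponding prime:
  2^4 = 16
  3^3 = 27
  5^2 = 25
  7^2 = 49
Product = 16 * 27 * 25 * 49 = 529200

529200


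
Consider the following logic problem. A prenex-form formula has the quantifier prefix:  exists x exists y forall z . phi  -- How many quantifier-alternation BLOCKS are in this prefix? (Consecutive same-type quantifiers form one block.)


Quantifier-type sequence: E E A  (A=forall, E=exists)
Group into maximal same-type runs:
  Ex2 | Ax1
Number of blocks = 2

2


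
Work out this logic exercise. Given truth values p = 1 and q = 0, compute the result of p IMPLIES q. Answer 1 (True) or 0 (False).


p = 1, q = 0
Operation: p IMPLIES q
Evaluate: 1 IMPLIES 0 = 0

0


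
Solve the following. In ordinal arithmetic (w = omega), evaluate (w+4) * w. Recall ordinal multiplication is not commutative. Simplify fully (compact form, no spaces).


Compute (w+4) * w.
Ordinal * is associative and left-distributive over +, but NOT commutative; for finite n>1, n*w = w but w*n stays w*n.
(w+4) * w = sup{(w+4)*k : k<w} = sup{w*k+4} = w^2 (the +4 tail is absorbed in the limit).
Result = w^2

w^2


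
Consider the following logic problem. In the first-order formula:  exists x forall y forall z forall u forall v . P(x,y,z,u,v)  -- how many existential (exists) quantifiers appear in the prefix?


Quantifier prefix: exists x forall y forall z forall u forall v
Mark each quantifier type:
  E U U U U
Universal count = 4, Existential count = 1
Asked for existential (exists) quantifiers: 1

1


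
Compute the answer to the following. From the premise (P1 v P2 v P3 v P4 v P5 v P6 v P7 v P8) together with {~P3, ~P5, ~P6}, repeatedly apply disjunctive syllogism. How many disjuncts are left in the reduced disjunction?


Original disjuncts (8): P1, P2, P3, P4, P5, P6, P7, P8
Negated (eliminate): ~P3, ~P5, ~P6
Remaining disjuncts: P1, P2, P4, P7, P8
Count = 8 - 3 = 5

5


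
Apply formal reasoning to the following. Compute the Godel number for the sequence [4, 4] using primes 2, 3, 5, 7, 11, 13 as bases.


Encode each element as an exponent of the corresponding prime:
  2^4 = 16
  3^4 = 81
Product = 16 * 81 = 1296

1296


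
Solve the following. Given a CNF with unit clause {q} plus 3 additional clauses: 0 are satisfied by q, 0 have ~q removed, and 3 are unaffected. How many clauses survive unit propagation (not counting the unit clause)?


Satisfied (removed): 0
Shortened (remain): 0
Unchanged (remain): 3
Remaining = 0 + 3 = 3

3


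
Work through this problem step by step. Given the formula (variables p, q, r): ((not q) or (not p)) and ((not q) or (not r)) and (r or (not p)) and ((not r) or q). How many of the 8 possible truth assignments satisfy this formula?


Evaluate all 8 assignments for p, q, r:
p=0, q=0, r=0: 1
p=0, q=0, r=1: 0
p=0, q=1, r=0: 1
p=0, q=1, r=1: 0
p=1, q=0, r=0: 0
p=1, q=0, r=1: 0
p=1, q=1, r=0: 0
p=1, q=1, r=1: 0
Satisfying count = 2

2


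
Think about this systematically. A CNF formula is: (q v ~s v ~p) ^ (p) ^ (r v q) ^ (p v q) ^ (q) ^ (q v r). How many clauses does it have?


A CNF formula is a conjunction of clauses.
Clauses are separated by ^.
Counting the conjuncts: 6 clauses.

6


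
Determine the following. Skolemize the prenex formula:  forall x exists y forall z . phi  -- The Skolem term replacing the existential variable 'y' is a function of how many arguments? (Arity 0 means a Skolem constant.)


Quantifier prefix: forall x exists y forall z
'y' is existentially quantified at position 2.
Universal variables preceding it: x
Skolem function arity = 1

1


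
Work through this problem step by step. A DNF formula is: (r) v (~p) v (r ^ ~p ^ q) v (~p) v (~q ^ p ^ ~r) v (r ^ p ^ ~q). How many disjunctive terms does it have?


A DNF formula is a disjunction of terms (conjunctions).
Terms are separated by v.
Counting the disjuncts: 6 terms.

6


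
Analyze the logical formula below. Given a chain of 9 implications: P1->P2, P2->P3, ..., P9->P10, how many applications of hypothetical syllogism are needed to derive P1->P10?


With 9 implications in a chain connecting 10 propositions:
P1->P2, P2->P3, ..., P9->P10
Steps needed = (number of implications) - 1 = 9 - 1 = 8

8


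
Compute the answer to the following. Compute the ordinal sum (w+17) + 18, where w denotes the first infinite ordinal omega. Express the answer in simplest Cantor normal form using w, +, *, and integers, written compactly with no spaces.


Compute (w+17) + 18.
Ordinal + is associative but NOT commutative; for finite n>0, n + w = w but w + n stays w+n.
By associativity: (w+17) + 18 = w + (17+18) = w+35.
Result = w+35

w+35


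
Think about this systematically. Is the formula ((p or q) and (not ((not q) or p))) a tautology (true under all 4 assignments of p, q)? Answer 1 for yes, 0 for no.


Check all 4 assignments:
p=0, q=0: 0
p=0, q=1: 1
p=1, q=0: 0
p=1, q=1: 0
Satisfying count = 1/4.
Tautology iff count = 4: no.

0


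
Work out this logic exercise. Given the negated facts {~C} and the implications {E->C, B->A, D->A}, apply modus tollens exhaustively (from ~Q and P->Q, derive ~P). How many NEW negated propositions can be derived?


Initial negated facts: {~C}
Apply modus tollens to closure:
  ~C and E->C  =>  ~E
Final negated: {~C, ~E}
New negations: {~E}
Count = 1

1


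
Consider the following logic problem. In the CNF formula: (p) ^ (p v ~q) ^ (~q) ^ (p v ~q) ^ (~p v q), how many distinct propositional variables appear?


Identify each variable that appears in the formula.
Variables found: p, q
Count = 2

2


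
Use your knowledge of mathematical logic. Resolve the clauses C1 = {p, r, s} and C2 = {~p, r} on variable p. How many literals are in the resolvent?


Remove p from C1 and ~p from C2.
C1 remainder: {r, s}
C2 remainder: {r}
Union (resolvent): {r, s}
Resolvent has 2 literal(s).

2


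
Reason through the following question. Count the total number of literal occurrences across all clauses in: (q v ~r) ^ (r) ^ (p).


Counting literals in each clause:
Clause 1: 2 literal(s)
Clause 2: 1 literal(s)
Clause 3: 1 literal(s)
Total = 4

4


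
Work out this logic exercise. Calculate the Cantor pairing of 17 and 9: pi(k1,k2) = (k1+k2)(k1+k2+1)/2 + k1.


k1 + k2 = 26
(k1+k2)(k1+k2+1)/2 = 26 * 27 / 2 = 351
pi = 351 + 17 = 368

368


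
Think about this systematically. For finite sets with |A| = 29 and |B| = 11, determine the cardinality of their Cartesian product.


The Cartesian product A x B contains all ordered pairs (a, b).
|A x B| = |A| * |B| = 29 * 11 = 319

319


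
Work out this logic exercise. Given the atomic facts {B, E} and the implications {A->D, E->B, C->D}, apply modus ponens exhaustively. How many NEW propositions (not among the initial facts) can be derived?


Initial facts: {B, E}
Apply modus ponens to closure:
  (no implication fires)
Final known: {B, E}
New propositions: {(none)}
Count = 0

0


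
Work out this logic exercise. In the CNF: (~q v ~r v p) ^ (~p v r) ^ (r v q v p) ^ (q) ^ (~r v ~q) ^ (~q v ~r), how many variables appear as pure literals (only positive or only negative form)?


Check each variable for pure literal status:
p: mixed (not pure)
q: mixed (not pure)
r: mixed (not pure)
Pure literal count = 0

0


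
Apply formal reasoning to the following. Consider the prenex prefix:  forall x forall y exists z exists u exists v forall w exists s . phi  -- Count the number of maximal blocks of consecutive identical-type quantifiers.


Quantifier-type sequence: A A E E E A E  (A=forall, E=exists)
Group into maximal same-type runs:
  Ax2 | Ex3 | Ax1 | Ex1
Number of blocks = 4

4


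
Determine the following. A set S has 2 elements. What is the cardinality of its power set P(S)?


The power set of a set with n elements has 2^n elements.
|P(S)| = 2^2 = 4

4


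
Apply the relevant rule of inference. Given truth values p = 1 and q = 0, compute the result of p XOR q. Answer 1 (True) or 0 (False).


p = 1, q = 0
Operation: p XOR q
Evaluate: 1 XOR 0 = 1

1


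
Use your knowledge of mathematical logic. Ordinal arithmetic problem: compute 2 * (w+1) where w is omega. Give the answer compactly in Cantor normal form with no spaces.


Compute 2 * (w+1).
Ordinal * is associative and left-distributive over +, but NOT commutative; for finite n>1, n*w = w but w*n stays w*n.
By left-distributivity: 2 * (w+1) = 2*w + 2*1 = w + 2 = w+2.
Result = w+2

w+2


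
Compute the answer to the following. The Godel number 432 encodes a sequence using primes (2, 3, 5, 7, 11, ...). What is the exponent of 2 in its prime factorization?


Factorize 432 by dividing by 2 repeatedly.
Division steps: 2 divides 432 exactly 4 time(s).
Exponent of 2 = 4

4


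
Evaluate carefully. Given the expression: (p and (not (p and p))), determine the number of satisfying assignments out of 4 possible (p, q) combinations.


Check all 4 assignments:
p=0, q=0: 0
p=0, q=1: 0
p=1, q=0: 0
p=1, q=1: 0
Count of True = 0

0


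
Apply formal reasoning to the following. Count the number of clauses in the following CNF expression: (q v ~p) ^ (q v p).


A CNF formula is a conjunction of clauses.
Clauses are separated by ^.
Counting the conjuncts: 2 clauses.

2


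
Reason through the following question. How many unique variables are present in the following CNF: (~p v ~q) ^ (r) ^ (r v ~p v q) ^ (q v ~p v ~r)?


Identify each variable that appears in the formula.
Variables found: p, q, r
Count = 3

3


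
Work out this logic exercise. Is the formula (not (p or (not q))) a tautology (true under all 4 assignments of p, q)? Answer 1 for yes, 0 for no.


Check all 4 assignments:
p=0, q=0: 0
p=0, q=1: 1
p=1, q=0: 0
p=1, q=1: 0
Satisfying count = 1/4.
Tautology iff count = 4: no.

0


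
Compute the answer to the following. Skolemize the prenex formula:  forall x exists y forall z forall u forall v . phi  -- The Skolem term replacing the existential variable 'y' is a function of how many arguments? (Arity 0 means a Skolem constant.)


Quantifier prefix: forall x exists y forall z forall u forall v
'y' is existentially quantified at position 2.
Universal variables preceding it: x
Skolem function arity = 1

1


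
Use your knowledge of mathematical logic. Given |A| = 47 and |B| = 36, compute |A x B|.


The Cartesian product A x B contains all ordered pairs (a, b).
|A x B| = |A| * |B| = 47 * 36 = 1692

1692


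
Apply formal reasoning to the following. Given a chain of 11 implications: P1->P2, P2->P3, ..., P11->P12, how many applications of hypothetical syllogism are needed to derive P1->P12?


With 11 implications in a chain connecting 12 propositions:
P1->P2, P2->P3, ..., P11->P12
Steps needed = (number of implications) - 1 = 11 - 1 = 10

10
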